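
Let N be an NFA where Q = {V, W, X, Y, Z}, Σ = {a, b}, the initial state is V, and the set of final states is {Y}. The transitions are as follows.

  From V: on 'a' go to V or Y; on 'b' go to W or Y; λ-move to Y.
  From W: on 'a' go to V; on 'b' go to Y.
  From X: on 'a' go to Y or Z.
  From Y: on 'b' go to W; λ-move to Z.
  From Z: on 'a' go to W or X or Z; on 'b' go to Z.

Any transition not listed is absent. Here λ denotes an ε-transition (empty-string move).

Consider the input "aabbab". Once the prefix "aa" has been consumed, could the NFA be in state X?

Yes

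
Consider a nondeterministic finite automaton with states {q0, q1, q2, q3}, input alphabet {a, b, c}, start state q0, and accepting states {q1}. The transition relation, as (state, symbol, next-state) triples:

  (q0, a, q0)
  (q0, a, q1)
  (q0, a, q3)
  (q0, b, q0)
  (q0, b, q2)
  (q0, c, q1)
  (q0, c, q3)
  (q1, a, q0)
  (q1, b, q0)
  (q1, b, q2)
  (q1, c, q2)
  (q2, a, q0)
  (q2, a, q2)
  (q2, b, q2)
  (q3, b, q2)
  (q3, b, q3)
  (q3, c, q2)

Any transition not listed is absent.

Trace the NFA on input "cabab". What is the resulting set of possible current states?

Start in {q0}.
Read 'c': q0→{q1, q3}; now {q1, q3}.
Read 'a': q1→{q0}, q3→∅; now {q0}.
Read 'b': q0→{q0, q2}; now {q0, q2}.
Read 'a': q0→{q0, q1, q3}, q2→{q0, q2}; now {q0, q1, q2, q3}.
Read 'b': q0→{q0, q2}, q1→{q0, q2}, q2→{q2}, q3→{q2, q3}; now {q0, q2, q3}.

{q0, q2, q3}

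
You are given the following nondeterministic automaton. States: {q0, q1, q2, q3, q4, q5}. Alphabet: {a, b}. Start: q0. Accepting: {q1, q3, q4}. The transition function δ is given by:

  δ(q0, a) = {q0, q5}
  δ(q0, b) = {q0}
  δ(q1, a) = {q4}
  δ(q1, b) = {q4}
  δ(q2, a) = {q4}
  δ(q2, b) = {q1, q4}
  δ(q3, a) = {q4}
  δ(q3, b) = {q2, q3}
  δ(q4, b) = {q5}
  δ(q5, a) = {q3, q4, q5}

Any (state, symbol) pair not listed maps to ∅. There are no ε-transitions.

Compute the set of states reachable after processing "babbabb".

Start in {q0}.
Read 'b': q0→{q0}; now {q0}.
Read 'a': q0→{q0, q5}; now {q0, q5}.
Read 'b': q0→{q0}, q5→∅; now {q0}.
Read 'b': q0→{q0}; now {q0}.
Read 'a': q0→{q0, q5}; now {q0, q5}.
Read 'b': q0→{q0}, q5→∅; now {q0}.
Read 'b': q0→{q0}; now {q0}.

{q0}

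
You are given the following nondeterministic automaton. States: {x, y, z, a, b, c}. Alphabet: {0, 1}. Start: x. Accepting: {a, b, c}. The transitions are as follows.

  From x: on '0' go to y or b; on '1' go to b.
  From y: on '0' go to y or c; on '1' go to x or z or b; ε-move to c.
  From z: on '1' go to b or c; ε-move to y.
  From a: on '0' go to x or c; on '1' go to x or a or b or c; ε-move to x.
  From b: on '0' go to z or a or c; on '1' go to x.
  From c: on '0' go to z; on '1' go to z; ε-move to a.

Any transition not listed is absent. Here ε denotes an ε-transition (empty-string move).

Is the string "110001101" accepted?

Yes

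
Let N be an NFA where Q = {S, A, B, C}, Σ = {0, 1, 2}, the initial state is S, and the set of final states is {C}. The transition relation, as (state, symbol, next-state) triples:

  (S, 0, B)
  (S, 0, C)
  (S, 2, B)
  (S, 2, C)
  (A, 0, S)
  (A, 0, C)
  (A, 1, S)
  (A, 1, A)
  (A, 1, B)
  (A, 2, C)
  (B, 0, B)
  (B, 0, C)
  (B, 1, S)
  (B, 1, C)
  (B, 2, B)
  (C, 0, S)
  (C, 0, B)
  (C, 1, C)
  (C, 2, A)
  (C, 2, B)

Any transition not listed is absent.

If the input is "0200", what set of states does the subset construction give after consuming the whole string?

{S, B, C}

Start in {S}.
Read '0': {S} → {B, C}.
Read '2': {B, C} → {A, B}.
Read '0': {A, B} → {S, B, C}.
Read '0': {S, B, C} → {S, B, C}.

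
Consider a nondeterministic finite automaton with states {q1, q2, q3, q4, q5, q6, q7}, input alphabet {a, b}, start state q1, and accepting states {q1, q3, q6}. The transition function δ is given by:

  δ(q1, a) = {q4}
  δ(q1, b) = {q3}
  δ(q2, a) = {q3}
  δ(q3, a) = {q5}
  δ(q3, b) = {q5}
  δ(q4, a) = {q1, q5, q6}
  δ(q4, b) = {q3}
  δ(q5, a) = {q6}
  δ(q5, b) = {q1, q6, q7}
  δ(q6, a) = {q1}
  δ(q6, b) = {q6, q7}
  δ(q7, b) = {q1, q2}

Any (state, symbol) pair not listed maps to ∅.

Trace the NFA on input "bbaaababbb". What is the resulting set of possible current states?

{q1, q2, q3, q5, q6, q7}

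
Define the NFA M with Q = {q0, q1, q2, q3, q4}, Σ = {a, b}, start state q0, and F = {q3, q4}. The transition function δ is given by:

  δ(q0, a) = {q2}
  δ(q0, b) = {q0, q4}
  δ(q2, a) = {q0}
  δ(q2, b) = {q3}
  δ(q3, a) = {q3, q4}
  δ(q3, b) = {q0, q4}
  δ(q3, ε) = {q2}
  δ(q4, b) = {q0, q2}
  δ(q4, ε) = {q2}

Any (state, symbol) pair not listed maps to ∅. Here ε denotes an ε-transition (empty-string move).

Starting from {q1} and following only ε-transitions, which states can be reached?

Begin with {q1}.
No ε-moves leave this set, so the closure equals the set itself.

{q1}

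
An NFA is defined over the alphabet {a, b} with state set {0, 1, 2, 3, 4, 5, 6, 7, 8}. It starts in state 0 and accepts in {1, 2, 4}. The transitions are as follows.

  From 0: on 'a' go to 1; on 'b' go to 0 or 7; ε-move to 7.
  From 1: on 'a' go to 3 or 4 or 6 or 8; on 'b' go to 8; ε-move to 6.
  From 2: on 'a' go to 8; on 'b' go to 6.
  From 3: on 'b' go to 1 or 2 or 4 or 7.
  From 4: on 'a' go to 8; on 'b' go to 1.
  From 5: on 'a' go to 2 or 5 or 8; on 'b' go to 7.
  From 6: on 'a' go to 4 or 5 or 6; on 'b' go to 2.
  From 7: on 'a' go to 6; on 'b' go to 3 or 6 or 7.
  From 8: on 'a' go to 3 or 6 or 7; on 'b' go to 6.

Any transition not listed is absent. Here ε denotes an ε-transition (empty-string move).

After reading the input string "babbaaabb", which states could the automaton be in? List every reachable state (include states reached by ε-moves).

Start: ε-closure({0}) = {0, 7}.
Read 'b': 0→{0, 7}, 7→{3, 6, 7}; now {0, 3, 6, 7}.
Read 'a': 0→{1}, 3→∅, 6→{4, 5, 6}, 7→{6}; now {1, 4, 5, 6}.
Read 'b': 1→{8}, 4→{1}, 5→{7}, 6→{2}; union {1, 2, 7, 8}; ε-closure = {1, 2, 6, 7, 8}.
Read 'b': 1→{8}, 2→{6}, 6→{2}, 7→{3, 6, 7}, 8→{6}; now {2, 3, 6, 7, 8}.
Read 'a': 2→{8}, 3→∅, 6→{4, 5, 6}, 7→{6}, 8→{3, 6, 7}; now {3, 4, 5, 6, 7, 8}.
Read 'a': 3→∅, 4→{8}, 5→{2, 5, 8}, 6→{4, 5, 6}, 7→{6}, 8→{3, 6, 7}; now {2, 3, 4, 5, 6, 7, 8}.
Read 'a': 2→{8}, 3→∅, 4→{8}, 5→{2, 5, 8}, 6→{4, 5, 6}, 7→{6}, 8→{3, 6, 7}; now {2, 3, 4, 5, 6, 7, 8}.
Read 'b': 2→{6}, 3→{1, 2, 4, 7}, 4→{1}, 5→{7}, 6→{2}, 7→{3, 6, 7}, 8→{6}; now {1, 2, 3, 4, 6, 7}.
Read 'b': 1→{8}, 2→{6}, 3→{1, 2, 4, 7}, 4→{1}, 6→{2}, 7→{3, 6, 7}; now {1, 2, 3, 4, 6, 7, 8}.

{1, 2, 3, 4, 6, 7, 8}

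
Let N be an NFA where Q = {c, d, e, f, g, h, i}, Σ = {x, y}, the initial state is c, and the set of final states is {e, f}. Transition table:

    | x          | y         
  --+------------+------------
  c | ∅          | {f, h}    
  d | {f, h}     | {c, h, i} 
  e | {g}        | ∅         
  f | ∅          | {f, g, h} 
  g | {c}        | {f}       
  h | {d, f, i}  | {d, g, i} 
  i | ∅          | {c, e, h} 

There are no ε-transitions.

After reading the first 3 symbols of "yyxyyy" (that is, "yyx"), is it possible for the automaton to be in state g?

No

Start in {c}.
Read 'y': {c} → {f, h}.
Read 'y': {f, h} → {d, f, g, h, i}.
Read 'x': {d, f, g, h, i} → {c, d, f, h, i}.
State g is not in {c, d, f, h, i}.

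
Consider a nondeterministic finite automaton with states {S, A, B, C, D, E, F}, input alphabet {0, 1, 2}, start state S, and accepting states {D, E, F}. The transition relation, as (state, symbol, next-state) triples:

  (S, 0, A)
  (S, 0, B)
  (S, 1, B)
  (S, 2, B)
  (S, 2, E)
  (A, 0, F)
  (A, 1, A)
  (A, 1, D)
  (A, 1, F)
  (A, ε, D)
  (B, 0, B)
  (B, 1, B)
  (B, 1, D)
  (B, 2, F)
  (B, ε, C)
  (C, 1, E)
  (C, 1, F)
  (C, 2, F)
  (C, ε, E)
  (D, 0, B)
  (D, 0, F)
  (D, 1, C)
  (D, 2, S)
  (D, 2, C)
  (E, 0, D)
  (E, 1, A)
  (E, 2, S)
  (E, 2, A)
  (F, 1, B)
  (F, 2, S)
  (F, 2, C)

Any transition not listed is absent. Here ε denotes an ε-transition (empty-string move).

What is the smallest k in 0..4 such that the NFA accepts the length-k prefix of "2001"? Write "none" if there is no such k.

1

Start in {S}.
Read '2': {S} → {B, C, E}.
None of the earlier sets intersect F, but {B, C, E} does.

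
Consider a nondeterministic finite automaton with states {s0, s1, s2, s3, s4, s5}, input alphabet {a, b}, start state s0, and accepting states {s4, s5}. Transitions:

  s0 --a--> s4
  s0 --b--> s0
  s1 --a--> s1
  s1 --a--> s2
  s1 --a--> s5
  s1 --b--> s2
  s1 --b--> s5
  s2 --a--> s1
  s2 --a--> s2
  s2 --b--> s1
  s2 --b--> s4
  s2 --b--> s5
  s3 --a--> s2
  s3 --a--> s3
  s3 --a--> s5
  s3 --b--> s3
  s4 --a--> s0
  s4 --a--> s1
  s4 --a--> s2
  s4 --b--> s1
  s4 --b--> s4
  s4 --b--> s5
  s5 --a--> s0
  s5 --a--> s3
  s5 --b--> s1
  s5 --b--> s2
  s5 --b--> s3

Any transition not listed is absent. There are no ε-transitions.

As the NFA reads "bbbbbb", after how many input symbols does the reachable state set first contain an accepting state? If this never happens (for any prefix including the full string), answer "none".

Start in {s0}.
Read 'b': s0→{s0}; now {s0}.
Read 'b': s0→{s0}; now {s0}.
Read 'b': s0→{s0}; now {s0}.
Read 'b': s0→{s0}; now {s0}.
Read 'b': s0→{s0}; now {s0}.
Read 'b': s0→{s0}; now {s0}.
No reachable set along the way intersects F.

none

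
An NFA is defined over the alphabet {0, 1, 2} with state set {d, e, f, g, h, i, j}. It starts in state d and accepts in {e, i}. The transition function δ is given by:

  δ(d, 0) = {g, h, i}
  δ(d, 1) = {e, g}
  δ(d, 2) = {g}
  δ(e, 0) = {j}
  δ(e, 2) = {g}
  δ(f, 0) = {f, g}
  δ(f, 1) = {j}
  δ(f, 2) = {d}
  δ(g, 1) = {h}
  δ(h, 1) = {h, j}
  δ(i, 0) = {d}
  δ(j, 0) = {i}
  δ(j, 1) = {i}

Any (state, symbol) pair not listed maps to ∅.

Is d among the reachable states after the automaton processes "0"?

No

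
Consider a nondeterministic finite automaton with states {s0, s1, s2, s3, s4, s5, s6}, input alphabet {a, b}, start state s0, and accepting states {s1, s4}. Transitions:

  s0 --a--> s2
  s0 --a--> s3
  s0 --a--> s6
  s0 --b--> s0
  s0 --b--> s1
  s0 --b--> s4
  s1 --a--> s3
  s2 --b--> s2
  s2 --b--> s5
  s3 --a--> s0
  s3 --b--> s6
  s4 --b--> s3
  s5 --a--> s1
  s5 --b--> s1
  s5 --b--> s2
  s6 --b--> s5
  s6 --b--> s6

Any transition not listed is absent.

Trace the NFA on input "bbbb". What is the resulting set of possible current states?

Start in {s0}.
Read 'b': s0→{s0, s1, s4}; now {s0, s1, s4}.
Read 'b': s0→{s0, s1, s4}, s1→∅, s4→{s3}; now {s0, s1, s3, s4}.
Read 'b': s0→{s0, s1, s4}, s1→∅, s3→{s6}, s4→{s3}; now {s0, s1, s3, s4, s6}.
Read 'b': s0→{s0, s1, s4}, s1→∅, s3→{s6}, s4→{s3}, s6→{s5, s6}; now {s0, s1, s3, s4, s5, s6}.

{s0, s1, s3, s4, s5, s6}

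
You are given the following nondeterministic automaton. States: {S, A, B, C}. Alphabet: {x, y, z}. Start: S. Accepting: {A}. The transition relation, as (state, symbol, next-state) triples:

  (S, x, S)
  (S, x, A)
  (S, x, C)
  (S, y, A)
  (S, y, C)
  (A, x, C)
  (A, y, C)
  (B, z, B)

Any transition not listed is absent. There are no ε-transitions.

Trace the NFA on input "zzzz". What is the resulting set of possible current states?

∅

Start in {S}.
Read 'z': S→∅; now ∅.
The set is empty and remains empty for the remaining 3 symbols.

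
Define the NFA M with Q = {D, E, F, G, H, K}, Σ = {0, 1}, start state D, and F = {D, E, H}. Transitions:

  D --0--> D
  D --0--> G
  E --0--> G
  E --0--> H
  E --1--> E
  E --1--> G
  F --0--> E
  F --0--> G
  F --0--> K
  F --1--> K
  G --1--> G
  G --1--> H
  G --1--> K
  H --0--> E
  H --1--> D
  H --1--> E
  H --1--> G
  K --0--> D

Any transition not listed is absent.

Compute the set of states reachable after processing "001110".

{D, E, G, H}

Start in {D}.
Read '0': D→{D, G}; now {D, G}.
Read '0': D→{D, G}, G→∅; now {D, G}.
Read '1': D→∅, G→{G, H, K}; now {G, H, K}.
Read '1': G→{G, H, K}, H→{D, E, G}, K→∅; now {D, E, G, H, K}.
Read '1': D→∅, E→{E, G}, G→{G, H, K}, H→{D, E, G}, K→∅; now {D, E, G, H, K}.
Read '0': D→{D, G}, E→{G, H}, G→∅, H→{E}, K→{D}; now {D, E, G, H}.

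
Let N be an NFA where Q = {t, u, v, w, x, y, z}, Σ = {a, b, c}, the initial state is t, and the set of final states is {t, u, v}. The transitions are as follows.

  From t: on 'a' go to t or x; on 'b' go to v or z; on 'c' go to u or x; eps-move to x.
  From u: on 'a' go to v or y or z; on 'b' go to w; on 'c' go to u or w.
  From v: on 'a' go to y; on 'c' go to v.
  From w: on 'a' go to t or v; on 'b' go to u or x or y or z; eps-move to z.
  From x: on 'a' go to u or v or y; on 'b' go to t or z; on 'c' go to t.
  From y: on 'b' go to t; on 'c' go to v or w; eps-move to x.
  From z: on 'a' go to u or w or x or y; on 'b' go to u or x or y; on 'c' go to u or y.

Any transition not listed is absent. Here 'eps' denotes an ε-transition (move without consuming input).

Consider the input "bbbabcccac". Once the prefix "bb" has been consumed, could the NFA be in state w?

No

Start: ε-closure({t}) = {t, x}.
Read 'b': {t, x} → {t, v, x, z}.
Read 'b': {t, v, x, z} → {t, u, v, x, y, z}.
State w is not in {t, u, v, x, y, z}.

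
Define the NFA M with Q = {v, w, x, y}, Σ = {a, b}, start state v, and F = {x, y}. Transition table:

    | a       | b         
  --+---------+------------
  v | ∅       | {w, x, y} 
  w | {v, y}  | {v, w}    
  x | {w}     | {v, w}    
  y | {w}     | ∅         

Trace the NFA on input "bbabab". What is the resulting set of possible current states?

Start in {v}.
Read 'b': v→{w, x, y}; now {w, x, y}.
Read 'b': w→{v, w}, x→{v, w}, y→∅; now {v, w}.
Read 'a': v→∅, w→{v, y}; now {v, y}.
Read 'b': v→{w, x, y}, y→∅; now {w, x, y}.
Read 'a': w→{v, y}, x→{w}, y→{w}; now {v, w, y}.
Read 'b': v→{w, x, y}, w→{v, w}, y→∅; now {v, w, x, y}.

{v, w, x, y}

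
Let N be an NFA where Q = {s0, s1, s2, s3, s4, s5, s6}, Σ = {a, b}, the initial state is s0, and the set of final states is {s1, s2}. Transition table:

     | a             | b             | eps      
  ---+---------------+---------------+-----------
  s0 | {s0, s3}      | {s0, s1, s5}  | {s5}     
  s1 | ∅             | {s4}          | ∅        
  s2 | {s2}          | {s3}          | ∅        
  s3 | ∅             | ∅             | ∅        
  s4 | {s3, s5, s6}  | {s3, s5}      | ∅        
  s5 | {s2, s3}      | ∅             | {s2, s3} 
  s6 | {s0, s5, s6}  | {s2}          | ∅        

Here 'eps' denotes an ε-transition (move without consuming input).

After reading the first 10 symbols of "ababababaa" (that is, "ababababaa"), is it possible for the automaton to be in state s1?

No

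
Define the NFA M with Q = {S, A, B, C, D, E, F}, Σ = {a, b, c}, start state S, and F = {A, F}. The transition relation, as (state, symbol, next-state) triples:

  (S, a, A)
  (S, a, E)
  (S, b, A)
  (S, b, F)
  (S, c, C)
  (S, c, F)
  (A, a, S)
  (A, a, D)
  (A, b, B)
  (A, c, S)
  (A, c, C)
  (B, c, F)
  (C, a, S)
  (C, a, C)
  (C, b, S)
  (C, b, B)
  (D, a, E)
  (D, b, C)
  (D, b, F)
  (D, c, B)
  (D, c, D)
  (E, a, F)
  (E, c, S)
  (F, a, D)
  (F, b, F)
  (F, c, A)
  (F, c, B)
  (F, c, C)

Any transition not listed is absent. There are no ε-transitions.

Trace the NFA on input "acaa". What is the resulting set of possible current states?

Start in {S}.
Read 'a': S→{A, E}; now {A, E}.
Read 'c': A→{S, C}, E→{S}; now {S, C}.
Read 'a': S→{A, E}, C→{S, C}; now {S, A, C, E}.
Read 'a': S→{A, E}, A→{S, D}, C→{S, C}, E→{F}; now {S, A, C, D, E, F}.

{S, A, C, D, E, F}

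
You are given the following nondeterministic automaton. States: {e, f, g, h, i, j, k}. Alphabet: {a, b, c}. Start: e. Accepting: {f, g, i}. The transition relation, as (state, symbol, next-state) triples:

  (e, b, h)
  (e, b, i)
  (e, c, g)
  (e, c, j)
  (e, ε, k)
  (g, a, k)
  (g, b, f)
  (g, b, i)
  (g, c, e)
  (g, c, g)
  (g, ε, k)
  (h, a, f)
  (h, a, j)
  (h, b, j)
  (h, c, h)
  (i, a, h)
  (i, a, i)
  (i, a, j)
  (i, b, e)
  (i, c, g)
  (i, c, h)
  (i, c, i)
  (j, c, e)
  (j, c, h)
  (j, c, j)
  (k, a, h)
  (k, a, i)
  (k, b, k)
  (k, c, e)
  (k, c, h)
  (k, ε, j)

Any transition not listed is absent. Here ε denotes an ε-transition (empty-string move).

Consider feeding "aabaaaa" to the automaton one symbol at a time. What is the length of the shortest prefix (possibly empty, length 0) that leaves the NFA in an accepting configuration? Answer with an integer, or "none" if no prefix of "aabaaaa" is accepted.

Start: ε-closure({e}) = {e, j, k}.
Read 'a': {e, j, k} → {h, i}.
None of the earlier sets intersect F, but {h, i} does.

1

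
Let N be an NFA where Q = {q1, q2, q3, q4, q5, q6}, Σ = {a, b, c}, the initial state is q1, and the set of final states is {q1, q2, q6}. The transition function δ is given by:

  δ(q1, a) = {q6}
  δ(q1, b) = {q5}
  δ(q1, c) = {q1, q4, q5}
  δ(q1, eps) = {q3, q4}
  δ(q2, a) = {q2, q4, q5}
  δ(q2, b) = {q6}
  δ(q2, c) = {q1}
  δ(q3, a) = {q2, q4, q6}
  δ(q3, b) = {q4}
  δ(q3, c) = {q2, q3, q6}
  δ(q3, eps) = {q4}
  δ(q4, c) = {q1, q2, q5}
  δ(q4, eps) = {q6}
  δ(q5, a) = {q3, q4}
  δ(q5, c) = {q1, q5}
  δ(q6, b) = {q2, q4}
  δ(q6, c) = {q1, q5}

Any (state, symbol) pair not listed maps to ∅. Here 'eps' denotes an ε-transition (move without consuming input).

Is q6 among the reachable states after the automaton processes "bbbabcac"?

Yes

Start: ε-closure({q1}) = {q1, q3, q4, q6}.
Read 'b': {q1, q3, q4, q6} → {q2, q4, q5, q6}.
Read 'b': {q2, q4, q5, q6} → {q2, q4, q6}.
Read 'b': {q2, q4, q6} → {q2, q4, q6}.
Read 'a': {q2, q4, q6} → {q2, q4, q5, q6}.
Read 'b': {q2, q4, q5, q6} → {q2, q4, q6}.
Read 'c': {q2, q4, q6} → {q1, q2, q3, q4, q5, q6}.
Read 'a': {q1, q2, q3, q4, q5, q6} → {q2, q3, q4, q5, q6}.
Read 'c': {q2, q3, q4, q5, q6} → {q1, q2, q3, q4, q5, q6}.
State q6 is in {q1, q2, q3, q4, q5, q6}.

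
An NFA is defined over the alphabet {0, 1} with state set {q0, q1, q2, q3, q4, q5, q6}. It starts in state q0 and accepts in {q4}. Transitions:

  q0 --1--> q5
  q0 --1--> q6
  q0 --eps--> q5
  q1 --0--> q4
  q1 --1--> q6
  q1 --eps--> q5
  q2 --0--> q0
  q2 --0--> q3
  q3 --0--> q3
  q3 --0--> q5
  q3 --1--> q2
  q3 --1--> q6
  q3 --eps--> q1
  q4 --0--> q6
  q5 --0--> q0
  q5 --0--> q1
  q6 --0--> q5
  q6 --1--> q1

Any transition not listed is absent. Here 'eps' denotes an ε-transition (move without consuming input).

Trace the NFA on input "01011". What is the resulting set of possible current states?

Start: ε-closure({q0}) = {q0, q5}.
Read '0': q0→∅, q5→{q0, q1}; union {q0, q1}; ε-closure = {q0, q1, q5}.
Read '1': q0→{q5, q6}, q1→{q6}, q5→∅; now {q5, q6}.
Read '0': q5→{q0, q1}, q6→{q5}; now {q0, q1, q5}.
Read '1': q0→{q5, q6}, q1→{q6}, q5→∅; now {q5, q6}.
Read '1': q5→∅, q6→{q1}; union {q1}; ε-closure = {q1, q5}.

{q1, q5}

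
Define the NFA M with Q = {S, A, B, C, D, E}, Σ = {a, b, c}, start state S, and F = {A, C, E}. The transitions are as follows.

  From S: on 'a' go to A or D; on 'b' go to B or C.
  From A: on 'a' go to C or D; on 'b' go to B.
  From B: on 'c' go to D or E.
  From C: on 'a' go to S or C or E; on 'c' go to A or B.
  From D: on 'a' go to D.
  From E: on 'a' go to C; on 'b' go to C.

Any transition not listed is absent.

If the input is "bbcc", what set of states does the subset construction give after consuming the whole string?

∅

Start in {S}.
Read 'b': {S} → {B, C}.
Read 'b': {B, C} → ∅.
The set is empty and remains empty for the remaining 2 symbols.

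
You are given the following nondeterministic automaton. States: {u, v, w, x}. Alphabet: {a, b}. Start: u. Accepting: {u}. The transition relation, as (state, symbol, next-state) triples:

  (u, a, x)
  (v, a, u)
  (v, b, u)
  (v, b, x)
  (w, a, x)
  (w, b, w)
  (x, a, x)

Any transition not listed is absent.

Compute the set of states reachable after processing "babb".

Start in {u}.
Read 'b': u→∅; now ∅.
The set is empty and remains empty for the remaining 3 symbols.

∅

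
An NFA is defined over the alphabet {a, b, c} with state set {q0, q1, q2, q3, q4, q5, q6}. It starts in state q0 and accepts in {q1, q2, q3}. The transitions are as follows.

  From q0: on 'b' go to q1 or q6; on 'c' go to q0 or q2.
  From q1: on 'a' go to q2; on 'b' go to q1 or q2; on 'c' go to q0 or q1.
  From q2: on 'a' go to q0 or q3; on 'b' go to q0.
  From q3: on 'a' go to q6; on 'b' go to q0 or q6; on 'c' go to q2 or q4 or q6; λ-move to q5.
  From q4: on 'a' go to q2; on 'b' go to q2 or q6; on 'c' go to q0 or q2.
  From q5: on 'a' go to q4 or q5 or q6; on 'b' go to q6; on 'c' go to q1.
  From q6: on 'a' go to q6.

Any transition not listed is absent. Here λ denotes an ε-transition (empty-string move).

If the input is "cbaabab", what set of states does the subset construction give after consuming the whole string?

Start in {q0}.
Read 'c': q0→{q0, q2}; now {q0, q2}.
Read 'b': q0→{q1, q6}, q2→{q0}; now {q0, q1, q6}.
Read 'a': q0→∅, q1→{q2}, q6→{q6}; now {q2, q6}.
Read 'a': q2→{q0, q3}, q6→{q6}; union {q0, q3, q6}; ε-closure = {q0, q3, q5, q6}.
Read 'b': q0→{q1, q6}, q3→{q0, q6}, q5→{q6}, q6→∅; now {q0, q1, q6}.
Read 'a': q0→∅, q1→{q2}, q6→{q6}; now {q2, q6}.
Read 'b': q2→{q0}, q6→∅; now {q0}.

{q0}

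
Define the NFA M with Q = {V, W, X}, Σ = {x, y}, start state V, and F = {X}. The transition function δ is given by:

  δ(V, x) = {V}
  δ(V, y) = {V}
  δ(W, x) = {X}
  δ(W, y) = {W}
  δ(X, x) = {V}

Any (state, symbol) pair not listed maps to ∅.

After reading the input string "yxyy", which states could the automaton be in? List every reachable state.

{V}

Start in {V}.
Read 'y': {V} → {V}.
Read 'x': {V} → {V}.
Read 'y': {V} → {V}.
Read 'y': {V} → {V}.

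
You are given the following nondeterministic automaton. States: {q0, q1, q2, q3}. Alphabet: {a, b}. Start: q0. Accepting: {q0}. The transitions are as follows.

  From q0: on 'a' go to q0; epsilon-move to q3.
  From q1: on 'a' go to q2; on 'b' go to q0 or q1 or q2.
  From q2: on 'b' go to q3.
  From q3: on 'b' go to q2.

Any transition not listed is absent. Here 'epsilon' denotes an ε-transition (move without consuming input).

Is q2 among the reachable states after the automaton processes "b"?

Yes

Start: ε-closure({q0}) = {q0, q3}.
Read 'b': {q0, q3} → {q2}.
State q2 is in {q2}.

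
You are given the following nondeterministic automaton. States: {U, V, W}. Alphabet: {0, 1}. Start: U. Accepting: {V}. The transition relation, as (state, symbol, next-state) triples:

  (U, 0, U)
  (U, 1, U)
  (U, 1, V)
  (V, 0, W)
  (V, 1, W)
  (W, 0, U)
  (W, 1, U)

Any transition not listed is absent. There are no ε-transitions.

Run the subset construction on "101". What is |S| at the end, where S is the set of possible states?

2

Start in {U}.
Read '1': U→{U, V}; now {U, V}.
Read '0': U→{U}, V→{W}; now {U, W}.
Read '1': U→{U, V}, W→{U}; now {U, V}.
That set has 2 states.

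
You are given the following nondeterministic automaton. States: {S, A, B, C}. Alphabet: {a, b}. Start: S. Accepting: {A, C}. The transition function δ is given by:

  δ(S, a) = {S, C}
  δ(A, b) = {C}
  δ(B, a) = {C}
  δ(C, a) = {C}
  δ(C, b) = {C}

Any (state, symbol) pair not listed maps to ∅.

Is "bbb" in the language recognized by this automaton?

No

Start in {S}.
Read 'b': S→∅; now ∅.
The set is empty and remains empty for the remaining 2 symbols.
The final set ∅ contains no accepting state.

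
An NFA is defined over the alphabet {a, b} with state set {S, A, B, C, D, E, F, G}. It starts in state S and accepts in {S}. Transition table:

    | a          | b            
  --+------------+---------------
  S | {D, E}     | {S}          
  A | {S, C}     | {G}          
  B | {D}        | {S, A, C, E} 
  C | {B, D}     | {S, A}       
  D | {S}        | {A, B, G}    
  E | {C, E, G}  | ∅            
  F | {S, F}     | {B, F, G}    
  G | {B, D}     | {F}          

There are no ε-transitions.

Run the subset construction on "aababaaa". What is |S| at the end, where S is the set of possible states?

7

Start in {S}.
Read 'a': {S} → {D, E}.
Read 'a': {D, E} → {S, C, E, G}.
Read 'b': {S, C, E, G} → {S, A, F}.
Read 'a': {S, A, F} → {S, C, D, E, F}.
Read 'b': {S, C, D, E, F} → {S, A, B, F, G}.
Read 'a': {S, A, B, F, G} → {S, B, C, D, E, F}.
Read 'a': {S, B, C, D, E, F} → {S, B, C, D, E, F, G}.
Read 'a': {S, B, C, D, E, F, G} → {S, B, C, D, E, F, G}.
That set has 7 states.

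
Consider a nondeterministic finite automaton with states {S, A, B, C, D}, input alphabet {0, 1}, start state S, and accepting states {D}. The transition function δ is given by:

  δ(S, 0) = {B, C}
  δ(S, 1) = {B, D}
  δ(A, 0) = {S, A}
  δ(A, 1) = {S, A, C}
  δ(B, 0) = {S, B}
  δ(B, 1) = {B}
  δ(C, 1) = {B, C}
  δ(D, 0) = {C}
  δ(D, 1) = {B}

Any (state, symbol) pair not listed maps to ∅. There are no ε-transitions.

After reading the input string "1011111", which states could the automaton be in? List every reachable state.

{B, C}

Start in {S}.
Read '1': {S} → {B, D}.
Read '0': {B, D} → {S, B, C}.
Read '1': {S, B, C} → {B, C, D}.
Read '1': {B, C, D} → {B, C}.
Read '1': {B, C} → {B, C}.
Read '1': {B, C} → {B, C}.
Read '1': {B, C} → {B, C}.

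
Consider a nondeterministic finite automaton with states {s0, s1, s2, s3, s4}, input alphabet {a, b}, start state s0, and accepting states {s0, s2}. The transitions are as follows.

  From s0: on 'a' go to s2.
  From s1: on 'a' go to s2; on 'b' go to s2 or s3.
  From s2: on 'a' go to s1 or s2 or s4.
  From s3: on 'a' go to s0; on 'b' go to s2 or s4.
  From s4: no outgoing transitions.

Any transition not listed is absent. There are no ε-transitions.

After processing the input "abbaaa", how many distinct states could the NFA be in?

0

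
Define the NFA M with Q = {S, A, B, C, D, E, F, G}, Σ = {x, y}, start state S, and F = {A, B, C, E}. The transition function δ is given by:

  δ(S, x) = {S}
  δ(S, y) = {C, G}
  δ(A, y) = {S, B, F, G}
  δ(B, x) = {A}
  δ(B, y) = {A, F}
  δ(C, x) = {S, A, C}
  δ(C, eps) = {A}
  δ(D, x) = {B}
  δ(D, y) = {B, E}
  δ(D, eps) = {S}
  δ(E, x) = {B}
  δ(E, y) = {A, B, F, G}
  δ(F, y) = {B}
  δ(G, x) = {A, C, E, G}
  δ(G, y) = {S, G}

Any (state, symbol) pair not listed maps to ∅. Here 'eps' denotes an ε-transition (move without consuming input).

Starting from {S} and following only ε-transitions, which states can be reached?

Begin with {S}.
No ε-moves leave this set, so the closure equals the set itself.

{S}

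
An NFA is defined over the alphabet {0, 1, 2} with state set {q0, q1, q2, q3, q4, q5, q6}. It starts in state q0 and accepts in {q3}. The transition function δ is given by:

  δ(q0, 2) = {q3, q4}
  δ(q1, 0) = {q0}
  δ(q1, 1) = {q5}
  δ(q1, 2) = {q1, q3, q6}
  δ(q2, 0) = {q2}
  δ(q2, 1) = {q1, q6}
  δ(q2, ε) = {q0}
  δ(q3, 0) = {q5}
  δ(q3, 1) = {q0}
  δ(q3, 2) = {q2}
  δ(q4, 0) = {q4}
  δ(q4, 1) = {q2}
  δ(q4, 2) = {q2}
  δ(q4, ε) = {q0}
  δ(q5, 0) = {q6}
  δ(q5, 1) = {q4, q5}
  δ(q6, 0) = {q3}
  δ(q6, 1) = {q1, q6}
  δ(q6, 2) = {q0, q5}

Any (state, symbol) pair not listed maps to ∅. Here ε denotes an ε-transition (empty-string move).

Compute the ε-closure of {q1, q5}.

{q1, q5}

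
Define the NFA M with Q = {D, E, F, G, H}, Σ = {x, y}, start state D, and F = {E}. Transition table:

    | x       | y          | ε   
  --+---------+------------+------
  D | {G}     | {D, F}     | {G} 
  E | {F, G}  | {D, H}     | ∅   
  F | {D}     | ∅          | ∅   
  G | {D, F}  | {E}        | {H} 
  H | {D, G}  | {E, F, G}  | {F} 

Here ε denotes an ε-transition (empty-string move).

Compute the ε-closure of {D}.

Begin with {D}.
ε-move D → G; add G.
ε-move G → H; add H.
ε-move H → F; add F.

{D, F, G, H}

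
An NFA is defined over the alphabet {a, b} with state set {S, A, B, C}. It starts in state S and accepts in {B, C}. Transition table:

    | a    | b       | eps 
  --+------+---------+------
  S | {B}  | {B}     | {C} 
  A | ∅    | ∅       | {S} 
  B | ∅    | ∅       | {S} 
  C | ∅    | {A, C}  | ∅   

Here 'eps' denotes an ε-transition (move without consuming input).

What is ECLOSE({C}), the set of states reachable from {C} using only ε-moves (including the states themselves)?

Begin with {C}.
No ε-moves leave this set, so the closure equals the set itself.

{C}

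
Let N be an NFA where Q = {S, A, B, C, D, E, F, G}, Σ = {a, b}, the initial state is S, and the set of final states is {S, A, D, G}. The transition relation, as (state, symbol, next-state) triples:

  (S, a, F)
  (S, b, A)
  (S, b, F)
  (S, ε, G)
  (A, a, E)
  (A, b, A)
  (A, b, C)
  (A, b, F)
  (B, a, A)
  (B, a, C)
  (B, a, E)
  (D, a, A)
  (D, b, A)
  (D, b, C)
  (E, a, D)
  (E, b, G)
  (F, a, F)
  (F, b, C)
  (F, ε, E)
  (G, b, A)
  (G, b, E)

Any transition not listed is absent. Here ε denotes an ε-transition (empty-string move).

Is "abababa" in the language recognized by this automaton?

Start: ε-closure({S}) = {S, G}.
Read 'a': {S, G} → {E, F}.
Read 'b': {E, F} → {C, G}.
Read 'a': {C, G} → ∅.
The set is empty and remains empty for the remaining 4 symbols.
The final set ∅ contains no accepting state.

No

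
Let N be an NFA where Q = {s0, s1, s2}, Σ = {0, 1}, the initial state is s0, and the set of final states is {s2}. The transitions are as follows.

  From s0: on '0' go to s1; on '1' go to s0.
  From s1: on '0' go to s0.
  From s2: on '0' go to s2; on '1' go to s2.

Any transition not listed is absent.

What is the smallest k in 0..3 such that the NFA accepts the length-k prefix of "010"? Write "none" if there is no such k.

Start in {s0}.
Read '0': s0→{s1}; now {s1}.
Read '1': s1→∅; now ∅.
The set is empty and remains empty for the remaining 1 symbol.
No reachable set along the way intersects F.

none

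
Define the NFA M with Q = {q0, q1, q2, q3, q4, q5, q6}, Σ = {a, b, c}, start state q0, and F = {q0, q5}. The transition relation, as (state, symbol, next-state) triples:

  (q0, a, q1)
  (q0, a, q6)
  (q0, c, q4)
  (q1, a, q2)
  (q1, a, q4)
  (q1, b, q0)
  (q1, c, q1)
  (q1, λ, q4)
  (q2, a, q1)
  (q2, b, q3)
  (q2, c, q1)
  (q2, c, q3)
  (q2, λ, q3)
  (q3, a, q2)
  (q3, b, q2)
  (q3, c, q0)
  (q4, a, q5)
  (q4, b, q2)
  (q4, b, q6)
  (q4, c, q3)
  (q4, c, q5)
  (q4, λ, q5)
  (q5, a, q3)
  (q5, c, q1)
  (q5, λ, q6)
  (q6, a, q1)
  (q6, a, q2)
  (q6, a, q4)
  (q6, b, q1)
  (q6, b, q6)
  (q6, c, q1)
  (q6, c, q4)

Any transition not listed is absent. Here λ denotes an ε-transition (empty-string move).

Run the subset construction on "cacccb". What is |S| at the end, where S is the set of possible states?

7

Start in {q0}.
Read 'c': q0→{q4}; union {q4}; ε-closure = {q4, q5, q6}.
Read 'a': q4→{q5}, q5→{q3}, q6→{q1, q2, q4}; union {q1, q2, q3, q4, q5}; ε-closure = {q1, q2, q3, q4, q5, q6}.
Read 'c': q1→{q1}, q2→{q1, q3}, q3→{q0}, q4→{q3, q5}, q5→{q1}, q6→{q1, q4}; union {q0, q1, q3, q4, q5}; ε-closure = {q0, q1, q3, q4, q5, q6}.
Read 'c': q0→{q4}, q1→{q1}, q3→{q0}, q4→{q3, q5}, q5→{q1}, q6→{q1, q4}; union {q0, q1, q3, q4, q5}; ε-closure = {q0, q1, q3, q4, q5, q6}.
Read 'c': q0→{q4}, q1→{q1}, q3→{q0}, q4→{q3, q5}, q5→{q1}, q6→{q1, q4}; union {q0, q1, q3, q4, q5}; ε-closure = {q0, q1, q3, q4, q5, q6}.
Read 'b': q0→∅, q1→{q0}, q3→{q2}, q4→{q2, q6}, q5→∅, q6→{q1, q6}; union {q0, q1, q2, q6}; ε-closure = {q0, q1, q2, q3, q4, q5, q6}.
That set has 7 states.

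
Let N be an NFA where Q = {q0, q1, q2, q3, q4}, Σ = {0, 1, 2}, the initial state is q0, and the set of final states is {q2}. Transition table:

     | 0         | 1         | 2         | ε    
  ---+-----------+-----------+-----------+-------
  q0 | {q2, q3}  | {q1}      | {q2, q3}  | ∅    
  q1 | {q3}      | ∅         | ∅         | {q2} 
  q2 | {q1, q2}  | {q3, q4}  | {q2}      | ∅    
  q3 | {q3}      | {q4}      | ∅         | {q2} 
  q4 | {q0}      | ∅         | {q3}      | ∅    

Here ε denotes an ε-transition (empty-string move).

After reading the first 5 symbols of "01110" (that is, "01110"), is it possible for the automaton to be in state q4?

No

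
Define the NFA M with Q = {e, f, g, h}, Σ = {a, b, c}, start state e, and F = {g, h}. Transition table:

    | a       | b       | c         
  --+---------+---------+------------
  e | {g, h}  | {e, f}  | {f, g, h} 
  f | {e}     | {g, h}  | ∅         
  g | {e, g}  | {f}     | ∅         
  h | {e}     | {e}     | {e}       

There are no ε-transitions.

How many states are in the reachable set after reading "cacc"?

Start in {e}.
Read 'c': {e} → {f, g, h}.
Read 'a': {f, g, h} → {e, g}.
Read 'c': {e, g} → {f, g, h}.
Read 'c': {f, g, h} → {e}.
That set has 1 state.

1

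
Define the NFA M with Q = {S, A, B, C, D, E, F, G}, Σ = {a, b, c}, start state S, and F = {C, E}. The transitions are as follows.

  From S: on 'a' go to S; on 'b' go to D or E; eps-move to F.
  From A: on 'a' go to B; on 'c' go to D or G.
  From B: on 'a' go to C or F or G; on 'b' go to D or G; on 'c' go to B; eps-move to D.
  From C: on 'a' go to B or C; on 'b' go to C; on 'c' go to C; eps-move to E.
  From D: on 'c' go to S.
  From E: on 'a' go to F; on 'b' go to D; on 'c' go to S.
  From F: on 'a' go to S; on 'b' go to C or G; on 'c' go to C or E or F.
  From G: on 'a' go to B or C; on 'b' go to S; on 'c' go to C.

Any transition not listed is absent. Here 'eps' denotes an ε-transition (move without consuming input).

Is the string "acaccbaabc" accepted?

Start: ε-closure({S}) = {S, F}.
Read 'a': S→{S}, F→{S}; union {S}; ε-closure = {S, F}.
Read 'c': S→∅, F→{C, E, F}; now {C, E, F}.
Read 'a': C→{B, C}, E→{F}, F→{S}; union {S, B, C, F}; ε-closure = {S, B, C, D, E, F}.
Read 'c': S→∅, B→{B}, C→{C}, D→{S}, E→{S}, F→{C, E, F}; union {S, B, C, E, F}; ε-closure = {S, B, C, D, E, F}.
Read 'c': S→∅, B→{B}, C→{C}, D→{S}, E→{S}, F→{C, E, F}; union {S, B, C, E, F}; ε-closure = {S, B, C, D, E, F}.
Read 'b': S→{D, E}, B→{D, G}, C→{C}, D→∅, E→{D}, F→{C, G}; now {C, D, E, G}.
Read 'a': C→{B, C}, D→∅, E→{F}, G→{B, C}; union {B, C, F}; ε-closure = {B, C, D, E, F}.
Read 'a': B→{C, F, G}, C→{B, C}, D→∅, E→{F}, F→{S}; union {S, B, C, F, G}; ε-closure = {S, B, C, D, E, F, G}.
Read 'b': S→{D, E}, B→{D, G}, C→{C}, D→∅, E→{D}, F→{C, G}, G→{S}; union {S, C, D, E, G}; ε-closure = {S, C, D, E, F, G}.
Read 'c': S→∅, C→{C}, D→{S}, E→{S}, F→{C, E, F}, G→{C}; now {S, C, E, F}.
The final set {S, C, E, F} contains the accepting states C, E.

Yes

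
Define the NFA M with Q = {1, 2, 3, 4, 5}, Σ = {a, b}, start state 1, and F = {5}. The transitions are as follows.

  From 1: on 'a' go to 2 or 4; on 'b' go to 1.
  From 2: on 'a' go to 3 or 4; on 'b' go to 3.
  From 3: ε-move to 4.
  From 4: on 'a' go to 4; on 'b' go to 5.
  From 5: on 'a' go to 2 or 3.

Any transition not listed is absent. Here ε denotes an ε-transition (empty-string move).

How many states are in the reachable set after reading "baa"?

Start in {1}.
Read 'b': 1→{1}; now {1}.
Read 'a': 1→{2, 4}; now {2, 4}.
Read 'a': 2→{3, 4}, 4→{4}; now {3, 4}.
That set has 2 states.

2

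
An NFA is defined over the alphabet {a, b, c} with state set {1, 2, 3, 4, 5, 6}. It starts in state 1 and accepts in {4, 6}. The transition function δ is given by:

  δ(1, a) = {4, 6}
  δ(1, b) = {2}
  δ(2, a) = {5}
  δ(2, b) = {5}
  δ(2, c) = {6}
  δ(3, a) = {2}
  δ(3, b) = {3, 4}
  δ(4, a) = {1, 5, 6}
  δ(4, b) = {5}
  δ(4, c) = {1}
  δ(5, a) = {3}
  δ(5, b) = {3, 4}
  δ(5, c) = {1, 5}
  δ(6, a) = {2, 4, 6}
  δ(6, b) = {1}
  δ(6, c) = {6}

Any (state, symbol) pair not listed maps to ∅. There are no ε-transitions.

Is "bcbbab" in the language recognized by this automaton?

Start in {1}.
Read 'b': 1→{2}; now {2}.
Read 'c': 2→{6}; now {6}.
Read 'b': 6→{1}; now {1}.
Read 'b': 1→{2}; now {2}.
Read 'a': 2→{5}; now {5}.
Read 'b': 5→{3, 4}; now {3, 4}.
The final set {3, 4} contains the accepting state 4.

Yes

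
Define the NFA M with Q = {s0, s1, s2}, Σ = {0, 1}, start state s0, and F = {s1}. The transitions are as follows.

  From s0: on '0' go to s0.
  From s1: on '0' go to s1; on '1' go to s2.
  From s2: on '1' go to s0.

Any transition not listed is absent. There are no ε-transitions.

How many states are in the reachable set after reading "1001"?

0

Start in {s0}.
Read '1': s0→∅; now ∅.
The set is empty and remains empty for the remaining 3 symbols.
That set has 0 states.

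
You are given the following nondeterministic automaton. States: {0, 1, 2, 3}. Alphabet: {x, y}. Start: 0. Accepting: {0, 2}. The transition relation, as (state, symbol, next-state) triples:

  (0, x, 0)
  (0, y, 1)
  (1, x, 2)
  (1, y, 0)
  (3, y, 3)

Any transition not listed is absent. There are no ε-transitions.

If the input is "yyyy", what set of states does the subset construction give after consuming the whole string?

{0}

Start in {0}.
Read 'y': 0→{1}; now {1}.
Read 'y': 1→{0}; now {0}.
Read 'y': 0→{1}; now {1}.
Read 'y': 1→{0}; now {0}.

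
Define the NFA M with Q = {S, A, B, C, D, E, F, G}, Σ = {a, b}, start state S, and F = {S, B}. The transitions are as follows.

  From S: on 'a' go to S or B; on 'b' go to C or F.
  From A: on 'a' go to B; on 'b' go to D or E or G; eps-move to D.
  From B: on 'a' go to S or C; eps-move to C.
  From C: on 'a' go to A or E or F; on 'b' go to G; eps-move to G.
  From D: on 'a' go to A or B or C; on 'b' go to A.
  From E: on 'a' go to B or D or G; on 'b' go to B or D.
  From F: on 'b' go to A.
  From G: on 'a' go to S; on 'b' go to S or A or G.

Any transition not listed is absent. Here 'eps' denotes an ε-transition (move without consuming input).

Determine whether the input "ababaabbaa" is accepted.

Yes

Start in {S}.
Read 'a': S→{S, B}; union {S, B}; ε-closure = {S, B, C, G}.
Read 'b': S→{C, F}, B→∅, C→{G}, G→{S, A, G}; union {S, A, C, F, G}; ε-closure = {S, A, C, D, F, G}.
Read 'a': S→{S, B}, A→{B}, C→{A, E, F}, D→{A, B, C}, F→∅, G→{S}; union {S, A, B, C, E, F}; ε-closure = {S, A, B, C, D, E, F, G}.
Read 'b': S→{C, F}, A→{D, E, G}, B→∅, C→{G}, D→{A}, E→{B, D}, F→{A}, G→{S, A, G}; now {S, A, B, C, D, E, F, G}.
Read 'a': S→{S, B}, A→{B}, B→{S, C}, C→{A, E, F}, D→{A, B, C}, E→{B, D, G}, F→∅, G→{S}; now {S, A, B, C, D, E, F, G}.
Read 'a': S→{S, B}, A→{B}, B→{S, C}, C→{A, E, F}, D→{A, B, C}, E→{B, D, G}, F→∅, G→{S}; now {S, A, B, C, D, E, F, G}.
Read 'b': S→{C, F}, A→{D, E, G}, B→∅, C→{G}, D→{A}, E→{B, D}, F→{A}, G→{S, A, G}; now {S, A, B, C, D, E, F, G}.
Read 'b': S→{C, F}, A→{D, E, G}, B→∅, C→{G}, D→{A}, E→{B, D}, F→{A}, G→{S, A, G}; now {S, A, B, C, D, E, F, G}.
Read 'a': S→{S, B}, A→{B}, B→{S, C}, C→{A, E, F}, D→{A, B, C}, E→{B, D, G}, F→∅, G→{S}; now {S, A, B, C, D, E, F, G}.
Read 'a': S→{S, B}, A→{B}, B→{S, C}, C→{A, E, F}, D→{A, B, C}, E→{B, D, G}, F→∅, G→{S}; now {S, A, B, C, D, E, F, G}.
The final set {S, A, B, C, D, E, F, G} contains the accepting states S, B.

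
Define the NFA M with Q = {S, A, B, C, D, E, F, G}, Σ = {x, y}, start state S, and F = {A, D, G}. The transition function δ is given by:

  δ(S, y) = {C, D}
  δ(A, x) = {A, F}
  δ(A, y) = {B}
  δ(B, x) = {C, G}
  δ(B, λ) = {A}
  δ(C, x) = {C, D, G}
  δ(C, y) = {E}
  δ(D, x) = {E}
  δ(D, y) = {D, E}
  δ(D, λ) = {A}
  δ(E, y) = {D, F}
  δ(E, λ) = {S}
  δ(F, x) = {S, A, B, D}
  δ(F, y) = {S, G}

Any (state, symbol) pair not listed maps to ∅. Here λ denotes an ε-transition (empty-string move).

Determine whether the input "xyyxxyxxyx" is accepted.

Start in {S}.
Read 'x': {S} → ∅.
The set is empty and remains empty for the remaining 9 symbols.
The final set ∅ contains no accepting state.

No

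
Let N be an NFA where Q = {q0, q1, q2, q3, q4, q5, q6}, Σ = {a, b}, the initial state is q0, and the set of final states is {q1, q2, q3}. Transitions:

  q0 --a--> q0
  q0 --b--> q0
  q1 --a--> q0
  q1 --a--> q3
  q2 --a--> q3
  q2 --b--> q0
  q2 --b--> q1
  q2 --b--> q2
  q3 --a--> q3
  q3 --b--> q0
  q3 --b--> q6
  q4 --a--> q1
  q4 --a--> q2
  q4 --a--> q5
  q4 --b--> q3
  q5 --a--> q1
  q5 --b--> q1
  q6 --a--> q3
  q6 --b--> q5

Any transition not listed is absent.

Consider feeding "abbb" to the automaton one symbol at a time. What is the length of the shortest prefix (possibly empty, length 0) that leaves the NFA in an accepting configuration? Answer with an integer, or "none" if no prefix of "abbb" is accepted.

Start in {q0}.
Read 'a': {q0} → {q0}.
Read 'b': {q0} → {q0}.
Read 'b': {q0} → {q0}.
Read 'b': {q0} → {q0}.
No reachable set along the way intersects F.

none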